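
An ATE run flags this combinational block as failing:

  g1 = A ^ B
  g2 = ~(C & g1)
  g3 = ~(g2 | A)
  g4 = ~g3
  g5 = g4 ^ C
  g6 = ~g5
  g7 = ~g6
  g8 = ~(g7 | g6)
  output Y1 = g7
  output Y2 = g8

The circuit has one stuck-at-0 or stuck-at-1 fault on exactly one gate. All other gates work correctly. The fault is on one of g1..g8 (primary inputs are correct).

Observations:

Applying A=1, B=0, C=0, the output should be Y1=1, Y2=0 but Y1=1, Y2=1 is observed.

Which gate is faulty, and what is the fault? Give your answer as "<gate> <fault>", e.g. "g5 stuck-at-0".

g8 stuck-at-1

Fault-free values for test 1 (A=1, B=0, C=0): g1=1, g2=1, g3=0, g4=1, g5=1, g6=0, g7=1, g8=0, giving Y1=1, Y2=0. Observed Y1=1, Y2=1.
Test 1: faults giving observed Y1=1, Y2=1 are {g8 stuck-at-1}.
Only g8 stuck-at-1 is consistent with every test.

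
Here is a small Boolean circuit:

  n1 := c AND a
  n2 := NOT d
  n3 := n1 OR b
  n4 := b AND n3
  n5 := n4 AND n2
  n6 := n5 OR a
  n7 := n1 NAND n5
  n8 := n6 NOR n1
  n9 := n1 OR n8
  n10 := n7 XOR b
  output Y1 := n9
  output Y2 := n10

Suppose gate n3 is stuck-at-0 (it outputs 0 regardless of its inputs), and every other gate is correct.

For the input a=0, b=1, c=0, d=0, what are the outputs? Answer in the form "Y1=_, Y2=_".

Propagate with n3 forced: n1=0, n2=1, n3=0 [stuck-at-0], n4=0, n5=0, n6=0, n7=1, n8=1, n9=1, n10=0.
So the outputs are Y1=1, Y2=0. (Without the fault they would be Y1=0, Y2=0.)

Y1=1, Y2=0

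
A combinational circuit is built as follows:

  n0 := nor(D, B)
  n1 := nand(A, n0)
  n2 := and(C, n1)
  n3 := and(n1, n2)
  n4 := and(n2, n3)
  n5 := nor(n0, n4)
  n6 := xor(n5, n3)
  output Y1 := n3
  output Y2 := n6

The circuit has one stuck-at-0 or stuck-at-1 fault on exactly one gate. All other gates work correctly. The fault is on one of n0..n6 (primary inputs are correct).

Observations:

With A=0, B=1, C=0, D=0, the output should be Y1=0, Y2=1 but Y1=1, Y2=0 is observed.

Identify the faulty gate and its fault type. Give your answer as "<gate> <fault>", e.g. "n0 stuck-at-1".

n3 stuck-at-1

Fault-free values for test 1 (A=0, B=1, C=0, D=0): n0=0, n1=1, n2=0, n3=0, n4=0, n5=1, n6=1, giving Y1=0, Y2=1. Observed Y1=1, Y2=0.
Test 1: faults giving observed Y1=1, Y2=0 are {n3 stuck-at-1}.
Only n3 stuck-at-1 is consistent with every test.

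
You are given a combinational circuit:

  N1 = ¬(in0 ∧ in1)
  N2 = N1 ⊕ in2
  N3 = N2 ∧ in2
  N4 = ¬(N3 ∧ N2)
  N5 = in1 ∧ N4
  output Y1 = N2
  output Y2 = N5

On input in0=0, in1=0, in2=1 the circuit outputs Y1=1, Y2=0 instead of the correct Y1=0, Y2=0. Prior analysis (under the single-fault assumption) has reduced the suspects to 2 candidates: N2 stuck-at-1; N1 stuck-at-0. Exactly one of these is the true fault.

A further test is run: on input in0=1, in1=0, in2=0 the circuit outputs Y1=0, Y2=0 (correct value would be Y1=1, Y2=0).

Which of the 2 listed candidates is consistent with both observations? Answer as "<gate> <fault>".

Evaluate each candidate on input in0=1, in1=0, in2=0:
  N2 stuck-at-1: N1=1, N2=1 [stuck-at-1], N3=0, N4=1, N5=0 → Y1=1, Y2=0 — eliminated
  N1 stuck-at-0: N1=0 [stuck-at-0], N2=0, N3=0, N4=1, N5=0 → Y1=0, Y2=0 — matches
Only N1 stuck-at-0 reproduces the observed Y1=0, Y2=0.

N1 stuck-at-0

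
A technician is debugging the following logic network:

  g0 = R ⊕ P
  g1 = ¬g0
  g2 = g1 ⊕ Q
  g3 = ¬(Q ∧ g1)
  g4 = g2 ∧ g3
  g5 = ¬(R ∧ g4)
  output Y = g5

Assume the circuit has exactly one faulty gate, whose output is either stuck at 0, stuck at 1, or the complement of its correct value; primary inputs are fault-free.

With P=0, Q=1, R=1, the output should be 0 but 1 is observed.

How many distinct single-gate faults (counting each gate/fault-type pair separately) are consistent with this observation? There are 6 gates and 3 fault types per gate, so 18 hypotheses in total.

Fault-free: g0=1, g1=0, g2=1, g3=1, g4=1, g5=0 → 0. Observed 1.
  g0: stuck-at-0, inverted output ✓; others ✗
  g1: stuck-at-1, inverted output ✓; others ✗
  g2: stuck-at-0, inverted output ✓; others ✗
  g3: stuck-at-0, inverted output ✓; others ✗
  g4: stuck-at-0, inverted output ✓; others ✗
  g5: stuck-at-1, inverted output ✓; others ✗
Consistent faults: {g0 stuck-at-0, g0 inverted output, g1 stuck-at-1, g1 inverted output, g2 stuck-at-0, g2 inverted output, g3 stuck-at-0, g3 inverted output, g4 stuck-at-0, g4 inverted output, g5 stuck-at-1, g5 inverted output} — 12 in all.

12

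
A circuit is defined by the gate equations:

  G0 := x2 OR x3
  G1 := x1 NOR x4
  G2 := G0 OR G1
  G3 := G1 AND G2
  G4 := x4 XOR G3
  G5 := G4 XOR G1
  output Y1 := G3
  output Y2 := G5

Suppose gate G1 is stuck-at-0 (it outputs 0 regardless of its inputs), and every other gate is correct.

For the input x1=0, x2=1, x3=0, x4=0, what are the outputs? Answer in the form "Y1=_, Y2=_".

Propagate with G1 forced: G0=1, G1=0 [stuck-at-0], G2=1, G3=0, G4=0, G5=0.
So the outputs are Y1=0, Y2=0. (Without the fault they would be Y1=1, Y2=0.)

Y1=0, Y2=0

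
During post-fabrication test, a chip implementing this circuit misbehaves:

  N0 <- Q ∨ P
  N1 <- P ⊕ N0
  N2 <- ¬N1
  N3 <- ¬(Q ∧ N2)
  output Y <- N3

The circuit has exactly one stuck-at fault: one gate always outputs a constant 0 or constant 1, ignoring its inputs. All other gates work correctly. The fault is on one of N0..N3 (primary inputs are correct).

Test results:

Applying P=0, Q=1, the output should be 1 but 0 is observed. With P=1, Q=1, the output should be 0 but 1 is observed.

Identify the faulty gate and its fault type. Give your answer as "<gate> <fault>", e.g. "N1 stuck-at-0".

Fault-free values for test 1 (P=0, Q=1): N0=1, N1=1, N2=0, N3=1, giving Y=1. Observed 0.
Test 1: faults giving observed 0 are {N0 stuck-at-0, N1 stuck-at-0, N2 stuck-at-1, N3 stuck-at-0}.
Test 2 (P=1, Q=1): fault-free N0=1, N1=0, N2=1, N3=0 → 0; observed 1. Eliminates N1 stuck-at-0, N2 stuck-at-1, N3 stuck-at-0.
Only N0 stuck-at-0 is consistent with every test.

N0 stuck-at-0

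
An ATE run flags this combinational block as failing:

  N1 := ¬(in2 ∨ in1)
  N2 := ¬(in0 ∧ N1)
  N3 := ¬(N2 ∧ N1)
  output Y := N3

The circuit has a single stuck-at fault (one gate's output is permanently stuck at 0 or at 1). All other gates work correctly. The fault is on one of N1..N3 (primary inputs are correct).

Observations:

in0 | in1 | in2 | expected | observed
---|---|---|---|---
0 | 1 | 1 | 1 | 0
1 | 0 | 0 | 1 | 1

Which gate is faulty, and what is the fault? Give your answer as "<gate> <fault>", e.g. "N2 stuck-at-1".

Fault-free values for test 1 (in0=0, in1=1, in2=1): N1=0, N2=1, N3=1, giving Y=1. Observed 0.
Test 1: faults giving observed 0 are {N1 stuck-at-1, N3 stuck-at-0}.
Test 2 (in0=1, in1=0, in2=0): fault-free N1=1, N2=0, N3=1 → 1; observed 1. Eliminates N3 stuck-at-0.
Only N1 stuck-at-1 is consistent with every test.

N1 stuck-at-1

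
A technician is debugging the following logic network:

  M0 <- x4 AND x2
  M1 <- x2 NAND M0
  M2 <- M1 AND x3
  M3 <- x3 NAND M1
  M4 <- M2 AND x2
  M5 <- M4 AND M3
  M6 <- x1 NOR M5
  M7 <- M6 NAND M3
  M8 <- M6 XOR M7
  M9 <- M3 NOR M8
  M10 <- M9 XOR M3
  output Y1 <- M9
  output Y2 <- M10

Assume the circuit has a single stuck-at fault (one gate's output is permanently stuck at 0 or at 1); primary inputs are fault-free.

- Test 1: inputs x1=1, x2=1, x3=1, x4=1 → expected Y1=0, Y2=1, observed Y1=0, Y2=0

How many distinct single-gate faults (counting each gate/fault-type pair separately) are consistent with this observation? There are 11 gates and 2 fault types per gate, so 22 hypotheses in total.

Fault-free: M0=1, M1=0, M2=0, M3=1, M4=0, M5=0, M6=0, M7=1, M8=1, M9=0, M10=1 → Y1=0, Y2=1. Observed Y1=0, Y2=0.
  M0: stuck-at-0 ✓; others ✗
  M1: stuck-at-1 ✓; others ✗
  M2: none of the 2 fault types match ✗
  M3: stuck-at-0 ✓; others ✗
  M4: none of the 2 fault types match ✗
  M5: none of the 2 fault types match ✗
  M6: none of the 2 fault types match ✗
  M7: none of the 2 fault types match ✗
  M8: none of the 2 fault types match ✗
  M9: none of the 2 fault types match ✗
  M10: stuck-at-0 ✓; others ✗
Consistent faults: {M0 stuck-at-0, M1 stuck-at-1, M3 stuck-at-0, M10 stuck-at-0} — 4 in all.

4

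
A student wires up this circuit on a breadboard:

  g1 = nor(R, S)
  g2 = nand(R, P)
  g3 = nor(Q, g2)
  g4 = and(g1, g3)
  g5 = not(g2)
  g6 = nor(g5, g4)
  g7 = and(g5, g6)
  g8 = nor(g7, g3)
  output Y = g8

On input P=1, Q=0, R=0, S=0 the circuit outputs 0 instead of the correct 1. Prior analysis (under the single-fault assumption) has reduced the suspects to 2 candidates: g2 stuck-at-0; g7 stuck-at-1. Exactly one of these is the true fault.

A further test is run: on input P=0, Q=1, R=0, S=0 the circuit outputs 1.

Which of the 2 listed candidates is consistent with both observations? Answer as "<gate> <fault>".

g2 stuck-at-0

Evaluate each candidate on input P=0, Q=1, R=0, S=0:
  g2 stuck-at-0: g1=1, g2=0 [stuck-at-0], g3=0, g4=0, g5=1, g6=0, g7=0, g8=1 → 1 — matches
  g7 stuck-at-1: g1=1, g2=1, g3=0, g4=0, g5=0, g6=1, g7=1 [stuck-at-1], g8=0 → 0 — eliminated
Only g2 stuck-at-0 reproduces the observed 1.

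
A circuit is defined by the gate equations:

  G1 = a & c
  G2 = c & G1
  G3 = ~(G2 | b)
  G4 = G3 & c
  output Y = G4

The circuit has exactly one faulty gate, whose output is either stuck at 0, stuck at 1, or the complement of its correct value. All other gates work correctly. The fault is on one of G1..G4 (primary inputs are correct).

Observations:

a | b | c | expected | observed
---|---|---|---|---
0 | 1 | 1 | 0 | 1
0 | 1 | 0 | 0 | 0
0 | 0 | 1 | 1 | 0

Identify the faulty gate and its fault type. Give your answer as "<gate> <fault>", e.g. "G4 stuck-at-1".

Fault-free values for test 1 (a=0, b=1, c=1): G1=0, G2=0, G3=0, G4=0, giving Y=0. Observed 1.
Test 1: faults giving observed 1 are {G3 stuck-at-1, G3 inverted output, G4 stuck-at-1, G4 inverted output}.
Test 2 (a=0, b=1, c=0): fault-free G1=0, G2=0, G3=0, G4=0 → 0; observed 0. Eliminates G4 stuck-at-1, G4 inverted output.
Test 3 (a=0, b=0, c=1): fault-free G1=0, G2=0, G3=1, G4=1 → 1; observed 0. Eliminates G3 stuck-at-1.
Only G3 inverted output is consistent with every test.

G3 inverted output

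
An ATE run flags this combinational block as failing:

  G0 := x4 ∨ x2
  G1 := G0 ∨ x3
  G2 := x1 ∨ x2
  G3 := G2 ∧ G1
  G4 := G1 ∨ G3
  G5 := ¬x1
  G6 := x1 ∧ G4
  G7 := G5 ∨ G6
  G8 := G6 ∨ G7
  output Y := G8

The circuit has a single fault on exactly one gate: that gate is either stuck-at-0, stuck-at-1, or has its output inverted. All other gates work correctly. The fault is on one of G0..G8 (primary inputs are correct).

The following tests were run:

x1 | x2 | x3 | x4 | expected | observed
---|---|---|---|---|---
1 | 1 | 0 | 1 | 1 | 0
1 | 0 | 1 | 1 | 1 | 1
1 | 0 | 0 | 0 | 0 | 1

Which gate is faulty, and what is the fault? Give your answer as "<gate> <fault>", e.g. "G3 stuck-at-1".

Fault-free values for test 1 (x1=1, x2=1, x3=0, x4=1): G0=1, G1=1, G2=1, G3=1, G4=1, G5=0, G6=1, G7=1, G8=1, giving Y=1. Observed 0.
Test 1: faults giving observed 0 are {G0 stuck-at-0, G0 inverted output, G1 stuck-at-0, G1 inverted output, G4 stuck-at-0, G4 inverted output, G6 stuck-at-0, G6 inverted output, G8 stuck-at-0, G8 inverted output}.
Test 2 (x1=1, x2=0, x3=1, x4=1): fault-free G0=1, G1=1, G2=1, G3=1, G4=1, G5=0, G6=1, G7=1, G8=1 → 1; observed 1. Eliminates G1 stuck-at-0, G1 inverted output, G4 stuck-at-0, G4 inverted output, G6 stuck-at-0, G6 inverted output, G8 stuck-at-0, G8 inverted output.
Test 3 (x1=1, x2=0, x3=0, x4=0): fault-free G0=0, G1=0, G2=1, G3=0, G4=0, G5=0, G6=0, G7=0, G8=0 → 0; observed 1. Eliminates G0 stuck-at-0.
Only G0 inverted output is consistent with every test.

G0 inverted output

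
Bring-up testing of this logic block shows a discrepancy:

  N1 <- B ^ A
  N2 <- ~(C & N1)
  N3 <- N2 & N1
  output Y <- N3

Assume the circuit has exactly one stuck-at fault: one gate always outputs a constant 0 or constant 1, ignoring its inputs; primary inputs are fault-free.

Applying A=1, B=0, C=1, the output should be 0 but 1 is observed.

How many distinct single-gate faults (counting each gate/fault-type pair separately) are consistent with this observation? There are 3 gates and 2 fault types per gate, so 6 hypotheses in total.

Fault-free: N1=1, N2=0, N3=0 → 0. Observed 1.
  N1 stuck-at-0: output 0 ✗
  N1 stuck-at-1: output 0 ✗
  N2 stuck-at-0: output 0 ✗
  N2 stuck-at-1: output 1 ✓
  N3 stuck-at-0: output 0 ✗
  N3 stuck-at-1: output 1 ✓
Consistent faults: {N2 stuck-at-1, N3 stuck-at-1} — 2 in all.

2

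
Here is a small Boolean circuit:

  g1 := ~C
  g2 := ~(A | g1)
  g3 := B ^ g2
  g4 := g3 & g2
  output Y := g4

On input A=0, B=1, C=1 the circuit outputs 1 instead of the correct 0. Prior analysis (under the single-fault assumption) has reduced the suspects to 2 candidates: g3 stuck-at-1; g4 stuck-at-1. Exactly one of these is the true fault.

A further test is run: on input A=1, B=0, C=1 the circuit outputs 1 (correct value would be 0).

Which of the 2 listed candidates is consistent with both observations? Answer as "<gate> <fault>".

g4 stuck-at-1

Evaluate each candidate on input A=1, B=0, C=1:
  g3 stuck-at-1: g1=0, g2=0, g3=1 [stuck-at-1], g4=0 → 0 — eliminated
  g4 stuck-at-1: g1=0, g2=0, g3=0, g4=1 [stuck-at-1] → 1 — matches
Only g4 stuck-at-1 reproduces the observed 1.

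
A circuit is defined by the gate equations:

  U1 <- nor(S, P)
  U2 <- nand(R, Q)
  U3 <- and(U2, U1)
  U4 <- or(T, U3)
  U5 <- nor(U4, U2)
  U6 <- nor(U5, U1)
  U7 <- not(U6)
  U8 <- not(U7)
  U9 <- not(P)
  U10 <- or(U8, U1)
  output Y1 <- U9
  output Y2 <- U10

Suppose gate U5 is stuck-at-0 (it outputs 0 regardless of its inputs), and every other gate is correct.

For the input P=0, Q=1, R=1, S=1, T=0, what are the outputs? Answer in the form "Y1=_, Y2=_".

Propagate with U5 forced: U1=0, U2=0, U3=0, U4=0, U5=0 [stuck-at-0], U6=1, U7=0, U8=1, U9=1, U10=1.
So the outputs are Y1=1, Y2=1. (Without the fault they would be Y1=1, Y2=0.)

Y1=1, Y2=1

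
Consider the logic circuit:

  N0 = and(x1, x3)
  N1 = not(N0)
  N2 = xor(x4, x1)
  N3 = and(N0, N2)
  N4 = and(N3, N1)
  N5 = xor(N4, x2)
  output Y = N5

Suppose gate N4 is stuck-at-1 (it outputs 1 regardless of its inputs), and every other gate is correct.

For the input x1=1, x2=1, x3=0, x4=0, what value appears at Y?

0

Propagate with N4 forced: N0=0, N1=1, N2=1, N3=0, N4=1 [stuck-at-1], N5=0.
So Y = 0. (Without the fault it would be 1.)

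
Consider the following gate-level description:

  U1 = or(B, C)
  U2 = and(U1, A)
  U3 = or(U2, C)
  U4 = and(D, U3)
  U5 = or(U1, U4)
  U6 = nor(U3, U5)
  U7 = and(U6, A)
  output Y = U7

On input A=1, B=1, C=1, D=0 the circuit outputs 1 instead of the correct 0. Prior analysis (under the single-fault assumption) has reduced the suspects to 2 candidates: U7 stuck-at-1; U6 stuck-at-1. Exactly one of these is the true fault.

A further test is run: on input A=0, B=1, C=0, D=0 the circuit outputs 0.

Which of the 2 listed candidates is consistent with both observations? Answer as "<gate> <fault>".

U6 stuck-at-1

Evaluate each candidate on input A=0, B=1, C=0, D=0:
  U7 stuck-at-1: U1=1, U2=0, U3=0, U4=0, U5=1, U6=0, U7=1 [stuck-at-1] → 1 — eliminated
  U6 stuck-at-1: U1=1, U2=0, U3=0, U4=0, U5=1, U6=1 [stuck-at-1], U7=0 → 0 — matches
Only U6 stuck-at-1 reproduces the observed 0.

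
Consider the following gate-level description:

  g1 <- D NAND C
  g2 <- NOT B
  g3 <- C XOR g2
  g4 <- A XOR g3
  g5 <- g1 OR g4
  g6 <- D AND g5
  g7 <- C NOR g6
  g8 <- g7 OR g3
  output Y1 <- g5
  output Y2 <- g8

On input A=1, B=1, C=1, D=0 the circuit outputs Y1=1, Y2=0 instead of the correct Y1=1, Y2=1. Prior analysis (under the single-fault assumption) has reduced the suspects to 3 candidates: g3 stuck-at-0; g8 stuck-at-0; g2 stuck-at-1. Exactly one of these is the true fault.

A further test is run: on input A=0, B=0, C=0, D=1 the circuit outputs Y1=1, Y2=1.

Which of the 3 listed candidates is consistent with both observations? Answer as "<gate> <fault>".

Evaluate each candidate on input A=0, B=0, C=0, D=1:
  g3 stuck-at-0: g1=1, g2=1, g3=0 [stuck-at-0], g4=0, g5=1, g6=1, g7=0, g8=0 → Y1=1, Y2=0 — eliminated
  g8 stuck-at-0: g1=1, g2=1, g3=1, g4=1, g5=1, g6=1, g7=0, g8=0 [stuck-at-0] → Y1=1, Y2=0 — eliminated
  g2 stuck-at-1: g1=1, g2=1 [stuck-at-1], g3=1, g4=1, g5=1, g6=1, g7=0, g8=1 → Y1=1, Y2=1 — matches
Only g2 stuck-at-1 reproduces the observed Y1=1, Y2=1.

g2 stuck-at-1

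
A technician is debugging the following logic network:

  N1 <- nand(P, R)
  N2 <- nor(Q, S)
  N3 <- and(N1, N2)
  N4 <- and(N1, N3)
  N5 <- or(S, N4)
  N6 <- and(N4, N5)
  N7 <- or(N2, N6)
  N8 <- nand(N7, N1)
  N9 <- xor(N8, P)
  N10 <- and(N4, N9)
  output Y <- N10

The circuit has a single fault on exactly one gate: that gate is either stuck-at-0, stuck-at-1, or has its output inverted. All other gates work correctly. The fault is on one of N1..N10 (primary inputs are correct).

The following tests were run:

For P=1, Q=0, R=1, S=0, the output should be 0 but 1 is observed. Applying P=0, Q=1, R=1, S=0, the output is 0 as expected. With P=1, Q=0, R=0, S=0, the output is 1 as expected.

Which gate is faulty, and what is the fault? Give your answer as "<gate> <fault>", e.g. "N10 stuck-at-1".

N1 stuck-at-1

Fault-free values for test 1 (P=1, Q=0, R=1, S=0): N1=0, N2=1, N3=0, N4=0, N5=0, N6=0, N7=1, N8=1, N9=0, N10=0, giving Y=0. Observed 1.
Test 1: faults giving observed 1 are {N1 stuck-at-1, N1 inverted output, N10 stuck-at-1, N10 inverted output}.
Test 2 (P=0, Q=1, R=1, S=0): fault-free N1=1, N2=0, N3=0, N4=0, N5=0, N6=0, N7=0, N8=1, N9=1, N10=0 → 0; observed 0. Eliminates N10 stuck-at-1, N10 inverted output.
Test 3 (P=1, Q=0, R=0, S=0): fault-free N1=1, N2=1, N3=1, N4=1, N5=1, N6=1, N7=1, N8=0, N9=1, N10=1 → 1; observed 1. Eliminates N1 inverted output.
Only N1 stuck-at-1 is consistent with every test.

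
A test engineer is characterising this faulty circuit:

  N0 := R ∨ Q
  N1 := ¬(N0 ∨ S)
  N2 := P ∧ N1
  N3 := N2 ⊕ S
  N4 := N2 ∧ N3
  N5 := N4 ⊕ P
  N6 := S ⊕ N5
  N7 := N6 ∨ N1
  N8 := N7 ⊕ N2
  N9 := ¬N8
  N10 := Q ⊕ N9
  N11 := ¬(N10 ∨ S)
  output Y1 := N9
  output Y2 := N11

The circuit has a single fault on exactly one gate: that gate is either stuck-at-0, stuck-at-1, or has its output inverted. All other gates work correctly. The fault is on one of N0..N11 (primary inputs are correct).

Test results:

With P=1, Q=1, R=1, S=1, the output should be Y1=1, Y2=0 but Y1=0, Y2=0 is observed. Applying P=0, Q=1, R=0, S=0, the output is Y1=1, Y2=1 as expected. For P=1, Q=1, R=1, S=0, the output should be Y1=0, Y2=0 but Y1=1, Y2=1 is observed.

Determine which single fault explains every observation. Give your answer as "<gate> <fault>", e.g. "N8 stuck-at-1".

Fault-free values for test 1 (P=1, Q=1, R=1, S=1): N0=1, N1=0, N2=0, N3=1, N4=0, N5=1, N6=0, N7=0, N8=0, N9=1, N10=0, N11=0, giving Y1=1, Y2=0. Observed Y1=0, Y2=0.
Test 1: faults giving observed Y1=0, Y2=0 are {N2 stuck-at-1, N2 inverted output, N4 stuck-at-1, N4 inverted output, N5 stuck-at-0, N5 inverted output, N6 stuck-at-1, N6 inverted output, N7 stuck-at-1, N7 inverted output, N8 stuck-at-1, N8 inverted output, N9 stuck-at-0, N9 inverted output}.
Test 2 (P=0, Q=1, R=0, S=0): fault-free N0=1, N1=0, N2=0, N3=0, N4=0, N5=0, N6=0, N7=0, N8=0, N9=1, N10=0, N11=1 → Y1=1, Y2=1; observed Y1=1, Y2=1. Eliminates N4 stuck-at-1, N4 inverted output, N5 inverted output, N6 stuck-at-1, N6 inverted output, N7 stuck-at-1, N7 inverted output, N8 stuck-at-1, N8 inverted output, N9 stuck-at-0, N9 inverted output.
Test 3 (P=1, Q=1, R=1, S=0): fault-free N0=1, N1=0, N2=0, N3=0, N4=0, N5=1, N6=1, N7=1, N8=1, N9=0, N10=1, N11=0 → Y1=0, Y2=0; observed Y1=1, Y2=1. Eliminates N2 stuck-at-1, N2 inverted output.
Only N5 stuck-at-0 is consistent with every test.

N5 stuck-at-0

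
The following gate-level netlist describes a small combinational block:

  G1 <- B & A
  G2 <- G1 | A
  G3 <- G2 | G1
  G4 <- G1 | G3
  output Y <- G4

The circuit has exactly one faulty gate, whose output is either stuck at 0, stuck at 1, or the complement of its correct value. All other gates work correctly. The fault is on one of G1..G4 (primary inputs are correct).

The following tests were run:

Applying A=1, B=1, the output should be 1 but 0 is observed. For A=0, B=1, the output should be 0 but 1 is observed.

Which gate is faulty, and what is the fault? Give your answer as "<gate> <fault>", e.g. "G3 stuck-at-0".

Fault-free values for test 1 (A=1, B=1): G1=1, G2=1, G3=1, G4=1, giving Y=1. Observed 0.
Test 1: faults giving observed 0 are {G4 stuck-at-0, G4 inverted output}.
Test 2 (A=0, B=1): fault-free G1=0, G2=0, G3=0, G4=0 → 0; observed 1. Eliminates G4 stuck-at-0.
Only G4 inverted output is consistent with every test.

G4 inverted output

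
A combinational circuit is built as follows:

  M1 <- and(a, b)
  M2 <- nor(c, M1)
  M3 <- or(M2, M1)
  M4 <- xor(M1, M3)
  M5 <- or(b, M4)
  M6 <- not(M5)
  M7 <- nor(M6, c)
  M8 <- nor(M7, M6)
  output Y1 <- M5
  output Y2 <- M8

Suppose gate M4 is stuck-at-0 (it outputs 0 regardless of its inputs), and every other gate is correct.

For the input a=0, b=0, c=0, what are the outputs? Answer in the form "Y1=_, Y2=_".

Propagate with M4 forced: M1=0, M2=1, M3=1, M4=0 [stuck-at-0], M5=0, M6=1, M7=0, M8=0.
So the outputs are Y1=0, Y2=0. (Without the fault they would be Y1=1, Y2=0.)

Y1=0, Y2=0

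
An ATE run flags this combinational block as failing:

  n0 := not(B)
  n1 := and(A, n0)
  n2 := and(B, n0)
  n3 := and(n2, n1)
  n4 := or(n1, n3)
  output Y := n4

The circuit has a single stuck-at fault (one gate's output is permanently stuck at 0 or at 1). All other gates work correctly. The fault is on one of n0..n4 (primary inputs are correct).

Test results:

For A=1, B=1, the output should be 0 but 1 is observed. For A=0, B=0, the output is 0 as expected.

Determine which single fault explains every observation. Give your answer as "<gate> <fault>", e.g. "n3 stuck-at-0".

n0 stuck-at-1

Fault-free values for test 1 (A=1, B=1): n0=0, n1=0, n2=0, n3=0, n4=0, giving Y=0. Observed 1.
Test 1: faults giving observed 1 are {n0 stuck-at-1, n1 stuck-at-1, n3 stuck-at-1, n4 stuck-at-1}.
Test 2 (A=0, B=0): fault-free n0=1, n1=0, n2=0, n3=0, n4=0 → 0; observed 0. Eliminates n1 stuck-at-1, n3 stuck-at-1, n4 stuck-at-1.
Only n0 stuck-at-1 is consistent with every test.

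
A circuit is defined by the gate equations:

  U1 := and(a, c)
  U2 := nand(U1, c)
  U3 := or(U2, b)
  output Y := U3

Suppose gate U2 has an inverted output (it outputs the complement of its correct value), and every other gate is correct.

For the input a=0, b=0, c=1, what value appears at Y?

Propagate with U2 forced: U1=0, U2=0 [inverted output], U3=0.
So Y = 0. (Without the fault it would be 1.)

0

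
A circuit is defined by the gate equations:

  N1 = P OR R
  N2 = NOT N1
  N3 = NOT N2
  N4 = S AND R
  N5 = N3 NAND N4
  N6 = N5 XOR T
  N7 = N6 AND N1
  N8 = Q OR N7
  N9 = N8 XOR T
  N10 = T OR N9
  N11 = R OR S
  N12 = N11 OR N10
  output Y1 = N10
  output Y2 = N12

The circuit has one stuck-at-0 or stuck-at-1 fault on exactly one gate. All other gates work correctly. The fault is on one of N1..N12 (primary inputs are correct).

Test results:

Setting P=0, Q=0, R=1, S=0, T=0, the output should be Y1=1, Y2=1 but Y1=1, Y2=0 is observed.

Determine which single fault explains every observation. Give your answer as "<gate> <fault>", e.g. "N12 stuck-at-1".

Fault-free values for test 1 (P=0, Q=0, R=1, S=0, T=0): N1=1, N2=0, N3=1, N4=0, N5=1, N6=1, N7=1, N8=1, N9=1, N10=1, N11=1, N12=1, giving Y1=1, Y2=1. Observed Y1=1, Y2=0.
Test 1: faults giving observed Y1=1, Y2=0 are {N12 stuck-at-0}.
Only N12 stuck-at-0 is consistent with every test.

N12 stuck-at-0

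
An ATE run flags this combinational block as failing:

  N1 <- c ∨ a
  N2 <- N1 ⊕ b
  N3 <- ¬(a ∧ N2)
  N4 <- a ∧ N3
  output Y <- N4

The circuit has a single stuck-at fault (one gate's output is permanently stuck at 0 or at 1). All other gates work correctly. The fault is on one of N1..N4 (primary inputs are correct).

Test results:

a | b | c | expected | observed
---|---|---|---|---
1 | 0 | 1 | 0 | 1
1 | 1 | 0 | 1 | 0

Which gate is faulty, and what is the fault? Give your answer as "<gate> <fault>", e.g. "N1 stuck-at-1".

N1 stuck-at-0

Fault-free values for test 1 (a=1, b=0, c=1): N1=1, N2=1, N3=0, N4=0, giving Y=0. Observed 1.
Test 1: faults giving observed 1 are {N1 stuck-at-0, N2 stuck-at-0, N3 stuck-at-1, N4 stuck-at-1}.
Test 2 (a=1, b=1, c=0): fault-free N1=1, N2=0, N3=1, N4=1 → 1; observed 0. Eliminates N2 stuck-at-0, N3 stuck-at-1, N4 stuck-at-1.
Only N1 stuck-at-0 is consistent with every test.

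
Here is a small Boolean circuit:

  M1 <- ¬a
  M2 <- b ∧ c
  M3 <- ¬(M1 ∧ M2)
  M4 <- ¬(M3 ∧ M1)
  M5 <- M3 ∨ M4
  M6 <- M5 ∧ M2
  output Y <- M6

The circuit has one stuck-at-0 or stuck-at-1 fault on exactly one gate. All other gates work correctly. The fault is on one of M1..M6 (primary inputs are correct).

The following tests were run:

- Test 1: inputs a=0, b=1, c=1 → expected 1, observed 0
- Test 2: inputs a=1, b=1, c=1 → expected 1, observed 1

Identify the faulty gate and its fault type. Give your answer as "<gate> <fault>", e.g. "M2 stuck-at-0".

M4 stuck-at-0

Fault-free values for test 1 (a=0, b=1, c=1): M1=1, M2=1, M3=0, M4=1, M5=1, M6=1, giving Y=1. Observed 0.
Test 1: faults giving observed 0 are {M2 stuck-at-0, M4 stuck-at-0, M5 stuck-at-0, M6 stuck-at-0}.
Test 2 (a=1, b=1, c=1): fault-free M1=0, M2=1, M3=1, M4=1, M5=1, M6=1 → 1; observed 1. Eliminates M2 stuck-at-0, M5 stuck-at-0, M6 stuck-at-0.
Only M4 stuck-at-0 is consistent with every test.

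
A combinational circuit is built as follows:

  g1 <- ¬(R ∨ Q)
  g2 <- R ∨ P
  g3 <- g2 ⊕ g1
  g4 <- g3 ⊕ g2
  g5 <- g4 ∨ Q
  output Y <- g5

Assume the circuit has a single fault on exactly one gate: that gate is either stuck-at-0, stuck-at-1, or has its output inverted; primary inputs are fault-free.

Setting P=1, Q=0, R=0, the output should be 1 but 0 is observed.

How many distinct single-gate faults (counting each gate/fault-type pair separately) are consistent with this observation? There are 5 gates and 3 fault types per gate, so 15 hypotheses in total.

Fault-free: g1=1, g2=1, g3=0, g4=1, g5=1 → 1. Observed 0.
  g1: stuck-at-0, inverted output ✓; others ✗
  g2: none of the 3 fault types match ✗
  g3: stuck-at-1, inverted output ✓; others ✗
  g4: stuck-at-0, inverted output ✓; others ✗
  g5: stuck-at-0, inverted output ✓; others ✗
Consistent faults: {g1 stuck-at-0, g1 inverted output, g3 stuck-at-1, g3 inverted output, g4 stuck-at-0, g4 inverted output, g5 stuck-at-0, g5 inverted output} — 8 in all.

8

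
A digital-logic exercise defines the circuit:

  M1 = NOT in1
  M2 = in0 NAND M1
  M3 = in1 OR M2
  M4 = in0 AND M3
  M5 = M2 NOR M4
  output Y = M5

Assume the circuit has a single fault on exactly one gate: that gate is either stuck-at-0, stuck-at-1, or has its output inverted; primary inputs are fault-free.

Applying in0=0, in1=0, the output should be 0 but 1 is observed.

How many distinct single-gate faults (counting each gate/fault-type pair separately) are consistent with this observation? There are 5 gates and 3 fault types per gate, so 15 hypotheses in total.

Fault-free: M1=1, M2=1, M3=1, M4=0, M5=0 → 0. Observed 1.
  M1: none of the 3 fault types match ✗
  M2: stuck-at-0, inverted output ✓; others ✗
  M3: none of the 3 fault types match ✗
  M4: none of the 3 fault types match ✗
  M5: stuck-at-1, inverted output ✓; others ✗
Consistent faults: {M2 stuck-at-0, M2 inverted output, M5 stuck-at-1, M5 inverted output} — 4 in all.

4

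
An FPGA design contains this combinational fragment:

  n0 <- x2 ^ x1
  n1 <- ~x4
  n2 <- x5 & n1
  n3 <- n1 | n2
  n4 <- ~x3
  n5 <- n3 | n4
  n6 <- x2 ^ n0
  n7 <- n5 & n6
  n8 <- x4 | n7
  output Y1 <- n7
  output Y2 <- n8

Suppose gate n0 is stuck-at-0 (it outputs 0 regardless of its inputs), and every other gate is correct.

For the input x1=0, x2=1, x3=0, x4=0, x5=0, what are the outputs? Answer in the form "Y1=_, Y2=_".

Y1=1, Y2=1

Propagate with n0 forced: n0=0 [stuck-at-0], n1=1, n2=0, n3=1, n4=1, n5=1, n6=1, n7=1, n8=1.
So the outputs are Y1=1, Y2=1. (Without the fault they would be Y1=0, Y2=0.)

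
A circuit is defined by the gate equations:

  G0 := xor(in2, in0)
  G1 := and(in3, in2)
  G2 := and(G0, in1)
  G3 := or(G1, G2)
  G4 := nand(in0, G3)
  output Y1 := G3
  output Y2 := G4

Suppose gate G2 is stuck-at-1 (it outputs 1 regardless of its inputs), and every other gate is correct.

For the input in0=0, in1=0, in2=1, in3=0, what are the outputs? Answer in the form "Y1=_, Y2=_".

Y1=1, Y2=1

Propagate with G2 forced: G0=1, G1=0, G2=1 [stuck-at-1], G3=1, G4=1.
So the outputs are Y1=1, Y2=1. (Without the fault they would be Y1=0, Y2=1.)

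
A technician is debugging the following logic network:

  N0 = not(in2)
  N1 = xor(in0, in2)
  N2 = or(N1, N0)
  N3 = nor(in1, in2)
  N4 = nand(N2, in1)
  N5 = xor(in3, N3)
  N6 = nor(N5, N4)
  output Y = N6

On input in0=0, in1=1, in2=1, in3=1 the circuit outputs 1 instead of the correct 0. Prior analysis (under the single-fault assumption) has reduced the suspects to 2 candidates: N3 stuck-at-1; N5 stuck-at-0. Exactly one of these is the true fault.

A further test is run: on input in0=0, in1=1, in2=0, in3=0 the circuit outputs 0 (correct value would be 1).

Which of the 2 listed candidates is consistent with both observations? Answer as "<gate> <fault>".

Evaluate each candidate on input in0=0, in1=1, in2=0, in3=0:
  N3 stuck-at-1: N0=1, N1=0, N2=1, N3=1 [stuck-at-1], N4=0, N5=1, N6=0 → 0 — matches
  N5 stuck-at-0: N0=1, N1=0, N2=1, N3=0, N4=0, N5=0 [stuck-at-0], N6=1 → 1 — eliminated
Only N3 stuck-at-1 reproduces the observed 0.

N3 stuck-at-1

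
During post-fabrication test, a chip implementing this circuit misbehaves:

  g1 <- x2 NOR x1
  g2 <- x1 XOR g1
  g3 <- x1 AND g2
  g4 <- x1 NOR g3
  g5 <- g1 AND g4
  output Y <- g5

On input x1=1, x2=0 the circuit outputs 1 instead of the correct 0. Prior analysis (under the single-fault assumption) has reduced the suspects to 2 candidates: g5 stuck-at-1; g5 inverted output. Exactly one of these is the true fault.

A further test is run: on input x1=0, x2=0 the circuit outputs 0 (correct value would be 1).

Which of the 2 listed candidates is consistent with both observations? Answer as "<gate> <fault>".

Evaluate each candidate on input x1=0, x2=0:
  g5 stuck-at-1: g1=1, g2=1, g3=0, g4=1, g5=1 [stuck-at-1] → 1 — eliminated
  g5 inverted output: g1=1, g2=1, g3=0, g4=1, g5=0 [inverted output] → 0 — matches
Only g5 inverted output reproduces the observed 0.

g5 inverted output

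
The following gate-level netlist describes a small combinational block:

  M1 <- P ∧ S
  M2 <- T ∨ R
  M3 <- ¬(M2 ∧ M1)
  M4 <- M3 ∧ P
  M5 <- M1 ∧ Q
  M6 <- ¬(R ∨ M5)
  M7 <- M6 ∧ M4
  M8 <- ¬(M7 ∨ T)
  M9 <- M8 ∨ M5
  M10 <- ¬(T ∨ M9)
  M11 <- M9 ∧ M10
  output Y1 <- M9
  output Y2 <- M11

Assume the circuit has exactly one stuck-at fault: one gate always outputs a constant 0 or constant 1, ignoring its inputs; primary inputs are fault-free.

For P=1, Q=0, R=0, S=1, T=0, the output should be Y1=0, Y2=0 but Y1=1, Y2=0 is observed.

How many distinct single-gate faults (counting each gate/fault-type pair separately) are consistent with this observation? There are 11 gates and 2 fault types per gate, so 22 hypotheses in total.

Fault-free: M1=1, M2=0, M3=1, M4=1, M5=0, M6=1, M7=1, M8=0, M9=0, M10=1, M11=0 → Y1=0, Y2=0. Observed Y1=1, Y2=0.
  M1: none of the 2 fault types match ✗
  M2: stuck-at-1 ✓; others ✗
  M3: stuck-at-0 ✓; others ✗
  M4: stuck-at-0 ✓; others ✗
  M5: stuck-at-1 ✓; others ✗
  M6: stuck-at-0 ✓; others ✗
  M7: stuck-at-0 ✓; others ✗
  M8: stuck-at-1 ✓; others ✗
  M9: stuck-at-1 ✓; others ✗
  M10: none of the 2 fault types match ✗
  M11: none of the 2 fault types match ✗
Consistent faults: {M2 stuck-at-1, M3 stuck-at-0, M4 stuck-at-0, M5 stuck-at-1, M6 stuck-at-0, M7 stuck-at-0, M8 stuck-at-1, M9 stuck-at-1} — 8 in all.

8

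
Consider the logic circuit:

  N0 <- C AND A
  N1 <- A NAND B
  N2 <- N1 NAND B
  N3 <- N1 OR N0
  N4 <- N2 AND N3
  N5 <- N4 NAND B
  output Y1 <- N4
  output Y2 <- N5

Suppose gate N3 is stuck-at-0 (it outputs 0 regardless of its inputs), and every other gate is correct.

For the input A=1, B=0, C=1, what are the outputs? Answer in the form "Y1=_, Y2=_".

Propagate with N3 forced: N0=1, N1=1, N2=1, N3=0 [stuck-at-0], N4=0, N5=1.
So the outputs are Y1=0, Y2=1. (Without the fault they would be Y1=1, Y2=1.)

Y1=0, Y2=1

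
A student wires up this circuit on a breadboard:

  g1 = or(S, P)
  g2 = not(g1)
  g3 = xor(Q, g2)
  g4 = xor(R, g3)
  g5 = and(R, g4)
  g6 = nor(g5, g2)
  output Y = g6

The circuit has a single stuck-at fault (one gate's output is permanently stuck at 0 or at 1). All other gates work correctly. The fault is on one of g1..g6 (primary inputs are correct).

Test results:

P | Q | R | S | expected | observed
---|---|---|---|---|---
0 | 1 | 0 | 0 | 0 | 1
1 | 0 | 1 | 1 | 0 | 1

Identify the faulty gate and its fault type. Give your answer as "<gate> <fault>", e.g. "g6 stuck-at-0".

Fault-free values for test 1 (P=0, Q=1, R=0, S=0): g1=0, g2=1, g3=0, g4=0, g5=0, g6=0, giving Y=0. Observed 1.
Test 1: faults giving observed 1 are {g1 stuck-at-1, g2 stuck-at-0, g6 stuck-at-1}.
Test 2 (P=1, Q=0, R=1, S=1): fault-free g1=1, g2=0, g3=0, g4=1, g5=1, g6=0 → 0; observed 1. Eliminates g1 stuck-at-1, g2 stuck-at-0.
Only g6 stuck-at-1 is consistent with every test.

g6 stuck-at-1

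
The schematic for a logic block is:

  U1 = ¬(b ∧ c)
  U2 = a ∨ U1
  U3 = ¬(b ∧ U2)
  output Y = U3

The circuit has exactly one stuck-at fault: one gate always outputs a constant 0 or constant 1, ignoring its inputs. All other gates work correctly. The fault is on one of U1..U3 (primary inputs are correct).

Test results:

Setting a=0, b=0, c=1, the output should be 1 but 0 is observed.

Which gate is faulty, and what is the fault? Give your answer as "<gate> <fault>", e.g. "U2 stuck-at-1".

Fault-free values for test 1 (a=0, b=0, c=1): U1=1, U2=1, U3=1, giving Y=1. Observed 0.
Test 1: faults giving observed 0 are {U3 stuck-at-0}.
Only U3 stuck-at-0 is consistent with every test.

U3 stuck-at-0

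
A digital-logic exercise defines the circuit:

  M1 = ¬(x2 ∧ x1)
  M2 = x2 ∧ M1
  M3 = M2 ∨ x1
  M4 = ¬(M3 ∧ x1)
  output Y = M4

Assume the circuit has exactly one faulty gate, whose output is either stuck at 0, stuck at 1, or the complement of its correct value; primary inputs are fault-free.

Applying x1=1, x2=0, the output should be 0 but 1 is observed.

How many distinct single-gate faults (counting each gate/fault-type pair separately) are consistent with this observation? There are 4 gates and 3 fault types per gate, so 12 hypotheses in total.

4

Fault-free: M1=1, M2=0, M3=1, M4=0 → 0. Observed 1.
  M1 stuck-at-0: output 0 ✗
  M1 stuck-at-1: output 0 ✗
  M1 inverted output: output 0 ✗
  M2 stuck-at-0: output 0 ✗
  M2 stuck-at-1: output 0 ✗
  M2 inverted output: output 0 ✗
  M3 stuck-at-0: output 1 ✓
  M3 stuck-at-1: output 0 ✗
  M3 inverted output: output 1 ✓
  M4 stuck-at-0: output 0 ✗
  M4 stuck-at-1: output 1 ✓
  M4 inverted output: output 1 ✓
Consistent faults: {M3 stuck-at-0, M3 inverted output, M4 stuck-at-1, M4 inverted output} — 4 in all.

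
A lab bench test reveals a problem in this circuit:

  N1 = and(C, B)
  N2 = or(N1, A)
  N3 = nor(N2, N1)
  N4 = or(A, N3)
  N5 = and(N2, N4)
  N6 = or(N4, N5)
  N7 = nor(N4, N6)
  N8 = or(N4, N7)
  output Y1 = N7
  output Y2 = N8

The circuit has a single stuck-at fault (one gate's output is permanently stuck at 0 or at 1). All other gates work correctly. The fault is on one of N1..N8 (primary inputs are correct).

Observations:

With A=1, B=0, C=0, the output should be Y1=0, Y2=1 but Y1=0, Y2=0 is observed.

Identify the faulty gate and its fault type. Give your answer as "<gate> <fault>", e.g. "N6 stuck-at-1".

N8 stuck-at-0

Fault-free values for test 1 (A=1, B=0, C=0): N1=0, N2=1, N3=0, N4=1, N5=1, N6=1, N7=0, N8=1, giving Y1=0, Y2=1. Observed Y1=0, Y2=0.
Test 1: faults giving observed Y1=0, Y2=0 are {N8 stuck-at-0}.
Only N8 stuck-at-0 is consistent with every test.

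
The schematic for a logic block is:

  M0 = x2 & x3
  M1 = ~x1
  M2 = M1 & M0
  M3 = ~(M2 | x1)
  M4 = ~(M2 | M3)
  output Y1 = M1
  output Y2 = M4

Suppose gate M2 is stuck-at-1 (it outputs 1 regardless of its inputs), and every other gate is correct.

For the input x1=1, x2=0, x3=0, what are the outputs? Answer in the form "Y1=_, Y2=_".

Y1=0, Y2=0

Propagate with M2 forced: M0=0, M1=0, M2=1 [stuck-at-1], M3=0, M4=0.
So the outputs are Y1=0, Y2=0. (Without the fault they would be Y1=0, Y2=1.)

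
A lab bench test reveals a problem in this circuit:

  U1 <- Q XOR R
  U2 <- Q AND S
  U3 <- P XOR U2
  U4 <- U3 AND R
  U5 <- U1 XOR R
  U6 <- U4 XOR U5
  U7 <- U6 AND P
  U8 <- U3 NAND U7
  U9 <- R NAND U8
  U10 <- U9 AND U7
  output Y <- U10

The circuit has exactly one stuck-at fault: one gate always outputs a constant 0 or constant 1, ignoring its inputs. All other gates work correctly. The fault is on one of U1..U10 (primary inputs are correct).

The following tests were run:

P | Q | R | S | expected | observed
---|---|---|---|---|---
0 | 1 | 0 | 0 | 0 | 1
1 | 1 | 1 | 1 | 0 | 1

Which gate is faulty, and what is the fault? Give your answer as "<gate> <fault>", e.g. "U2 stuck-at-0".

U10 stuck-at-1

Fault-free values for test 1 (P=0, Q=1, R=0, S=0): U1=1, U2=0, U3=0, U4=0, U5=1, U6=1, U7=0, U8=1, U9=1, U10=0, giving Y=0. Observed 1.
Test 1: faults giving observed 1 are {U7 stuck-at-1, U10 stuck-at-1}.
Test 2 (P=1, Q=1, R=1, S=1): fault-free U1=0, U2=1, U3=0, U4=0, U5=1, U6=1, U7=1, U8=1, U9=0, U10=0 → 0; observed 1. Eliminates U7 stuck-at-1.
Only U10 stuck-at-1 is consistent with every test.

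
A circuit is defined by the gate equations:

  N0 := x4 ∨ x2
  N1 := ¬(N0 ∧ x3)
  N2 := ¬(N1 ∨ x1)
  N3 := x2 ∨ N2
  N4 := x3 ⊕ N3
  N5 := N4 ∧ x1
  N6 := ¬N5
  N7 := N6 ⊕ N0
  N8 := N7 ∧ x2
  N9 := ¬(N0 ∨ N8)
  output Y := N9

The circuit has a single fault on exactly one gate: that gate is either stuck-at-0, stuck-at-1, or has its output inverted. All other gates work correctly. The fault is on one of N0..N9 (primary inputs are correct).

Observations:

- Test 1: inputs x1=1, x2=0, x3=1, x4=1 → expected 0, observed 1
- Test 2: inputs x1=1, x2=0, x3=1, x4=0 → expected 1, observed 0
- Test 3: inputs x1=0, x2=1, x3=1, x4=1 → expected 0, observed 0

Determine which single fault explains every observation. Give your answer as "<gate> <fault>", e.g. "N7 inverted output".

N0 inverted output

Fault-free values for test 1 (x1=1, x2=0, x3=1, x4=1): N0=1, N1=0, N2=0, N3=0, N4=1, N5=1, N6=0, N7=1, N8=0, N9=0, giving Y=0. Observed 1.
Test 1: faults giving observed 1 are {N0 stuck-at-0, N0 inverted output, N9 stuck-at-1, N9 inverted output}.
Test 2 (x1=1, x2=0, x3=1, x4=0): fault-free N0=0, N1=1, N2=0, N3=0, N4=1, N5=1, N6=0, N7=0, N8=0, N9=1 → 1; observed 0. Eliminates N0 stuck-at-0, N9 stuck-at-1.
Test 3 (x1=0, x2=1, x3=1, x4=1): fault-free N0=1, N1=0, N2=1, N3=1, N4=0, N5=0, N6=1, N7=0, N8=0, N9=0 → 0; observed 0. Eliminates N9 inverted output.
Only N0 inverted output is consistent with every test.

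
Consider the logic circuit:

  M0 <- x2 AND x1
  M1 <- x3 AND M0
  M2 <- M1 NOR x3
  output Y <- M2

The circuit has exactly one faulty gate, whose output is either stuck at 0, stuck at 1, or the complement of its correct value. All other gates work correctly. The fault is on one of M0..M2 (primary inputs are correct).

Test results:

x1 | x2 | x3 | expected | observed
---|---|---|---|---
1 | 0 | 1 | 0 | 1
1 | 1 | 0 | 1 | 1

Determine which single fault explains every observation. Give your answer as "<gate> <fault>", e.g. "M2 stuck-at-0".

Fault-free values for test 1 (x1=1, x2=0, x3=1): M0=0, M1=0, M2=0, giving Y=0. Observed 1.
Test 1: faults giving observed 1 are {M2 stuck-at-1, M2 inverted output}.
Test 2 (x1=1, x2=1, x3=0): fault-free M0=1, M1=0, M2=1 → 1; observed 1. Eliminates M2 inverted output.
Only M2 stuck-at-1 is consistent with every test.

M2 stuck-at-1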